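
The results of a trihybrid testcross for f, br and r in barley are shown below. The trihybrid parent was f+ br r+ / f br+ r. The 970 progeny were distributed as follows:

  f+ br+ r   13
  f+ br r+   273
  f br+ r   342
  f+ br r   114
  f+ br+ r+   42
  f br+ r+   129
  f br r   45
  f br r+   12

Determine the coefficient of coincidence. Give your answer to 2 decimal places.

The two rarest classes, f br r+ and f+ br+ r, are the double crossovers. Comparing them with the parentals, only the f allele has switched, so f is the middle locus and the order is br – f – r.
br–f: (87 + 25)/970 = 0.1155; f–r: (243 + 25)/970 = 0.2763.
Expected DCO frequency = 0.1155 × 0.2763 ≈ 0.03191; observed = 25/970 ≈ 0.02577.
Coefficient of coincidence = 0.02577/0.03191 ≈ 0.81.

0.81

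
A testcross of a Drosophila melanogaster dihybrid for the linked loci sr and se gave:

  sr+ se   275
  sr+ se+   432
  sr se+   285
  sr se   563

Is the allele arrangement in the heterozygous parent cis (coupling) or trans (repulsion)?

cis

The two most frequent classes are sr+ se+ (432) and sr se (563); these are the parental (non-recombinant) types.
So the F1 carried sr+ se+ on one chromosome and sr se on the other — the recessive alleles are on the same chromosome (cis / coupling).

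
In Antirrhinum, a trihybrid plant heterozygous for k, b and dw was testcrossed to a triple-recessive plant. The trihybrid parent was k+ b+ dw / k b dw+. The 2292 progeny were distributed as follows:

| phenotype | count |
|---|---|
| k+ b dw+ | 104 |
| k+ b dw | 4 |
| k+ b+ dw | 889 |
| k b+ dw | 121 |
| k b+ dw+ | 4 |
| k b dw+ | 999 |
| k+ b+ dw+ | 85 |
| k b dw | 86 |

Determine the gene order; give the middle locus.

b

The two rarest classes, k+ b dw and k b+ dw+, are the double crossovers. Comparing them with the parentals, only the b allele has switched, so b is the middle locus and the order is dw – b – k.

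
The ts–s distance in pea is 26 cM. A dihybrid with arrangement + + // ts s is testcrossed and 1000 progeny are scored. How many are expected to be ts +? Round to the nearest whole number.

130

A map distance of 26 cM corresponds to a recombination frequency of 0.260.
The F1 is + + / ts s, so ts + is a recombinant gamete class with expected frequency r/2 = 0.260/2 = 0.1300.
Expected number = 0.1300 × 1000 = 130.00 ≈ 130.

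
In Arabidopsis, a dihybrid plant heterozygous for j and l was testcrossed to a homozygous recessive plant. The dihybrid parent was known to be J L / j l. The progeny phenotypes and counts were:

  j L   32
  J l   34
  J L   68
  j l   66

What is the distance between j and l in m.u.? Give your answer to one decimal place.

33.0 m.u.

The recombinant classes are J l and j L: 34 + 32 = 66.
Recombination frequency = 66/200 = 0.3300 ≈ 33.0%, i.e. 33.0 m.u.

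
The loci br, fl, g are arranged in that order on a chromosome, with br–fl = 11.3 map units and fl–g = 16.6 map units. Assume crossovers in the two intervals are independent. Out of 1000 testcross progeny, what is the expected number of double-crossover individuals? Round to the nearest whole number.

19

Map distances give recombination frequencies of 0.113 and 0.166 for the two intervals.
With no interference, expected double-crossover frequency = 0.113 × 0.166 = 0.01876.
Expected number = 0.01876 × 1000 = 18.76 ≈ 19.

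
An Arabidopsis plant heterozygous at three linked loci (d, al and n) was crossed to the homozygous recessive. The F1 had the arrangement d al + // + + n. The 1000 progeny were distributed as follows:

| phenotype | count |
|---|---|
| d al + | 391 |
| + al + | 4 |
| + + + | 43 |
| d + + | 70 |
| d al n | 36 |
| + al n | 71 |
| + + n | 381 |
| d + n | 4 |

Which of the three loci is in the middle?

The two rarest classes, + al + and d + n, are the double crossovers. Comparing them with the parentals, only the d allele has switched, so d is the middle locus and the order is n – d – al.

d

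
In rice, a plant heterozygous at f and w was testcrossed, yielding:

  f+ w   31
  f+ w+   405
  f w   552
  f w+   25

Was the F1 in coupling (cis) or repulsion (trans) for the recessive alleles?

The two most frequent classes are f+ w+ (405) and f w (552); these are the parental (non-recombinant) types.
So the F1 carried f+ w+ on one chromosome and f w on the other — the recessive alleles are on the same chromosome (cis / coupling).

cis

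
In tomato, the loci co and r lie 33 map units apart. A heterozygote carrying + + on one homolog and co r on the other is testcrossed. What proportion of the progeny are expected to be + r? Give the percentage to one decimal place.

16.5%

A map distance of 33 map units corresponds to a recombination frequency of 0.330.
The F1 is + + / co r, so + r is a recombinant gamete class with expected frequency r/2 = 0.330/2 = 0.1650.
That is 0.1650 = 16.5% of the progeny.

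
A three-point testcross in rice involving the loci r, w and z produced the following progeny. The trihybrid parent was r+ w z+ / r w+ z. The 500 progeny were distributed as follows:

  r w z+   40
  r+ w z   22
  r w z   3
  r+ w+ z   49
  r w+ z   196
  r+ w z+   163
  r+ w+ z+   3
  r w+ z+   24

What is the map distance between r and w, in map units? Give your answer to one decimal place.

The two rarest classes, r+ w+ z+ and r w z, are the double crossovers. Comparing them with the parentals, only the w allele has switched, so w is the middle locus and the order is r – w – z.
Crossovers in the r–w interval produce the single-crossover classes r w z+ and r+ w+ z (40 + 49 = 89) plus the double crossovers (6).
RF(r–w) = (89 + 6) / 500 = 95/500 = 0.1900 → 19.0 map units.

19.0 map units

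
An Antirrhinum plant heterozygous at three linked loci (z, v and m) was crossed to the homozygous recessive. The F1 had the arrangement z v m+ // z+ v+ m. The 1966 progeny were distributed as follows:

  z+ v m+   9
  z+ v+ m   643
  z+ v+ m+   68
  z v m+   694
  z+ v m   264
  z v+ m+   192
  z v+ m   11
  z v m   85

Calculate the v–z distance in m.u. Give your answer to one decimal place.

24.2 m.u.

The two rarest classes, z+ v m+ and z v+ m, are the double crossovers. Comparing them with the parentals, only the z allele has switched, so z is the middle locus and the order is m – z – v.
Crossovers in the z–v interval produce the single-crossover classes z v+ m+ and z+ v m (192 + 264 = 456) plus the double crossovers (20).
RF(z–v) = (456 + 20) / 1966 = 476/1966 = 0.2421 → 24.2 m.u.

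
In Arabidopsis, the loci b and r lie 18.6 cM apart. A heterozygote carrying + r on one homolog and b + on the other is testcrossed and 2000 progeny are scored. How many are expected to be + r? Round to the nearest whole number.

A map distance of 18.6 cM corresponds to a recombination frequency of 0.186.
The F1 is + r / b +, so + r is a parental gamete class with expected frequency (1 − r)/2 = 0.814/2 = 0.4070.
Expected number = 0.4070 × 2000 = 814.00 ≈ 814.

814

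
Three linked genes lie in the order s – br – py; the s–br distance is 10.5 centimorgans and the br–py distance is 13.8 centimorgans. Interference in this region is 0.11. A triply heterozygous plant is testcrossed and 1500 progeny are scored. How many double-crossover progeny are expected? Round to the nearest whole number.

19

Map distances give recombination frequencies of 0.105 and 0.138 for the two intervals.
With interference 0.11 (so coincidence = 0.89), expected double-crossover frequency = 0.105 × 0.138 × 0.89 = 0.01290.
Expected number = 0.01290 × 1500 = 19.34 ≈ 19.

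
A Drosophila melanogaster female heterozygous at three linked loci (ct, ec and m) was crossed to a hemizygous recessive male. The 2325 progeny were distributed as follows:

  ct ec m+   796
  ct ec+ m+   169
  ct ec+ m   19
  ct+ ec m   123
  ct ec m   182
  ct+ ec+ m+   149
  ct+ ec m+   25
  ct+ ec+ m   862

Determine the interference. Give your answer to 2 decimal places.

0.19

The two most frequent reciprocal classes, ct+ ec+ m and ct ec m+, are the parental types, so the F1 was ct+ ec+ m / ct ec m+.
The two rarest classes, ct ec+ m and ct+ ec m+, are the double crossovers. Comparing them with the parentals, only the ct allele has switched, so ct is the middle locus and the order is m – ct – ec.
m–ct: (331 + 44)/2325 = 0.1613; ct–ec: (292 + 44)/2325 = 0.1445.
Expected DCO frequency = 0.1613 × 0.1445 ≈ 0.02331; observed = 44/2325 ≈ 0.01892.
Coefficient of coincidence = 0.01892/0.02331 ≈ 0.81; interference = 1 − 0.81 = 0.19.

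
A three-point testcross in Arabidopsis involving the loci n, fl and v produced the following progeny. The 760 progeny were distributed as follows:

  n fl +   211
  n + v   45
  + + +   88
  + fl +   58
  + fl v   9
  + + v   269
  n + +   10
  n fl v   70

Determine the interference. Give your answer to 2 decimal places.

The two most frequent reciprocal classes, n fl + and + + v, are the parental types, so the F1 was n fl + / + + v.
The two rarest classes, n + + and + fl v, are the double crossovers. Comparing them with the parentals, only the fl allele has switched, so fl is the middle locus and the order is v – fl – n.
v–fl: (158 + 19)/760 = 0.2329; fl–n: (103 + 19)/760 = 0.1605.
Expected DCO frequency = 0.2329 × 0.1605 ≈ 0.03738; observed = 19/760 ≈ 0.02500.
Coefficient of coincidence = 0.02500/0.03738 ≈ 0.67; interference = 1 − 0.67 = 0.33.

0.33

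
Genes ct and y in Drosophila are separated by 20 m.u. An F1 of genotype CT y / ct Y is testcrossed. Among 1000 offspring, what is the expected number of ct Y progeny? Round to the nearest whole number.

400

A map distance of 20 m.u. corresponds to a recombination frequency of 0.200.
The F1 is CT y / ct Y, so ct Y is a parental gamete class with expected frequency (1 − r)/2 = 0.800/2 = 0.4000.
Expected number = 0.4000 × 1000 = 400.00 ≈ 400.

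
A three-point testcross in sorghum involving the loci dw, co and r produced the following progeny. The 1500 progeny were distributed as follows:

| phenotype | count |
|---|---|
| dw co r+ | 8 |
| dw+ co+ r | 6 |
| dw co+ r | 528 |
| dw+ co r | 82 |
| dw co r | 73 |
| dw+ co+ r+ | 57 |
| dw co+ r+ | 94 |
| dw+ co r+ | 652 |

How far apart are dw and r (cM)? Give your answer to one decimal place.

The two most frequent reciprocal classes, dw+ co r+ and dw co+ r, are the parental types, so the F1 was dw+ co r+ / dw co+ r.
The two rarest classes, dw co r+ and dw+ co+ r, are the double crossovers. Comparing them with the parentals, only the dw allele has switched, so dw is the middle locus and the order is co – dw – r.
Crossovers in the dw–r interval produce the single-crossover classes dw+ co r and dw co+ r+ (82 + 94 = 176) plus the double crossovers (14).
RF(dw–r) = (176 + 14) / 1500 = 190/1500 = 0.1267 → 12.7 cM.

12.7 cM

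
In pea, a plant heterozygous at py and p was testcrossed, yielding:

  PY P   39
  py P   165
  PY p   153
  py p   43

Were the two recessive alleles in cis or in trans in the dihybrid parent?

trans

The two most frequent classes are PY p (153) and py P (165); these are the parental (non-recombinant) types.
So the F1 carried PY p on one chromosome and py P on the other — the recessive alleles are on opposite chromosomes (trans / repulsion).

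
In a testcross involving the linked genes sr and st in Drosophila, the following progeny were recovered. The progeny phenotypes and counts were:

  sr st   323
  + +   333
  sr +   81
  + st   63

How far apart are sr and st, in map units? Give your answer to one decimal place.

18.0 map units

The two most frequent classes, + + (333) and sr st (323), are the parental types, so the F1 was + + / sr st.
The recombinant classes are + st and sr +: 63 + 81 = 144.
Recombination frequency = 144/800 = 0.1800 ≈ 18.0%, i.e. 18.0 map units.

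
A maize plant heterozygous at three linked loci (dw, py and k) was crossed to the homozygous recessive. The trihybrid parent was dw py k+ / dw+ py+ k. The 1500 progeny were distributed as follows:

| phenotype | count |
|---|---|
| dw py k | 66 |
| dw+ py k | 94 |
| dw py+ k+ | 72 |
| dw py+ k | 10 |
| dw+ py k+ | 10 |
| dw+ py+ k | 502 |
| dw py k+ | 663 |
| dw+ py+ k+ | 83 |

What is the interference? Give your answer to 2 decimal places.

0.05

The two rarest classes, dw+ py k+ and dw py+ k, are the double crossovers. Comparing them with the parentals, only the dw allele has switched, so dw is the middle locus and the order is k – dw – py.
k–dw: (149 + 20)/1500 = 0.1127; dw–py: (166 + 20)/1500 = 0.1240.
Expected DCO frequency = 0.1127 × 0.1240 ≈ 0.01397; observed = 20/1500 ≈ 0.01333.
Coefficient of coincidence = 0.01333/0.01397 ≈ 0.95; interference = 1 − 0.95 = 0.05.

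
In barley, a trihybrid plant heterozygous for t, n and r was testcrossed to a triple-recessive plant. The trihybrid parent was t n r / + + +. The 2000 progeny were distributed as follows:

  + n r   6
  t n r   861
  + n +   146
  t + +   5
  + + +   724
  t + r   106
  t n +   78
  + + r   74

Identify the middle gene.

The two rarest classes, + n r and t + +, are the double crossovers. Comparing them with the parentals, only the t allele has switched, so t is the middle locus and the order is n – t – r.

t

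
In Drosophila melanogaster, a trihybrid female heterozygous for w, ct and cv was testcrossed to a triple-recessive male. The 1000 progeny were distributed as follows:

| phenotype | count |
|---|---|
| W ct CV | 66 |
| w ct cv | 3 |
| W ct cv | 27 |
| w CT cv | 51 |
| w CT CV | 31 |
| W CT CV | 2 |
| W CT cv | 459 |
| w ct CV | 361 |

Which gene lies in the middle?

cv

The two most frequent reciprocal classes, w ct CV and W CT cv, are the parental types, so the F1 was w ct CV / W CT cv.
The two rarest classes, w ct cv and W CT CV, are the double crossovers. Comparing them with the parentals, only the cv allele has switched, so cv is the middle locus and the order is ct – cv – w.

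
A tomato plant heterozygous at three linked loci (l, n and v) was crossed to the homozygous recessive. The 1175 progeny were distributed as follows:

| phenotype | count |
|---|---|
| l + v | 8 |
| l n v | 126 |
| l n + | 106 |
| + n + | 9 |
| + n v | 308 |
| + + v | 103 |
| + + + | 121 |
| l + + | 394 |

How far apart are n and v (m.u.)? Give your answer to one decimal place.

The two most frequent reciprocal classes, + n v and l + +, are the parental types, so the F1 was + n v / l + +.
The two rarest classes, + n + and l + v, are the double crossovers. Comparing them with the parentals, only the v allele has switched, so v is the middle locus and the order is l – v – n.
Crossovers in the v–n interval produce the single-crossover classes + + v and l n + (103 + 106 = 209) plus the double crossovers (17).
RF(v–n) = (209 + 17) / 1175 = 226/1175 = 0.1923 → 19.2 m.u.

19.2 m.u.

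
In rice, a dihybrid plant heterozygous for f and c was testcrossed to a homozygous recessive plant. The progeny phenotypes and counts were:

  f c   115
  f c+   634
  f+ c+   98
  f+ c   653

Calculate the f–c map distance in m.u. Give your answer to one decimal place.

14.2 m.u.

The two most frequent classes, f+ c (653) and f c+ (634), are the parental types, so the F1 was f+ c / f c+.
The recombinant classes are f+ c+ and f c: 98 + 115 = 213.
Recombination frequency = 213/1500 = 0.1420 ≈ 14.2%, i.e. 14.2 m.u.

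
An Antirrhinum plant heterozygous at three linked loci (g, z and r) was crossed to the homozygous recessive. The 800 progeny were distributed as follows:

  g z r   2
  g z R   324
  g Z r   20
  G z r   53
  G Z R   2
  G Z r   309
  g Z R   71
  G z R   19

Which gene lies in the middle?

The two most frequent reciprocal classes, G Z r and g z R, are the parental types, so the F1 was G Z r / g z R.
The two rarest classes, G Z R and g z r, are the double crossovers. Comparing them with the parentals, only the r allele has switched, so r is the middle locus and the order is z – r – g.

r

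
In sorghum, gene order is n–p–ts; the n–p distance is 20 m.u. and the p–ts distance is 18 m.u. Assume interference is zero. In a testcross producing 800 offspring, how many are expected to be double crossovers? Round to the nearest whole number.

29

Map distances give recombination frequencies of 0.200 and 0.180 for the two intervals.
With no interference, expected double-crossover frequency = 0.200 × 0.180 = 0.03600.
Expected number = 0.03600 × 800 = 28.80 ≈ 29.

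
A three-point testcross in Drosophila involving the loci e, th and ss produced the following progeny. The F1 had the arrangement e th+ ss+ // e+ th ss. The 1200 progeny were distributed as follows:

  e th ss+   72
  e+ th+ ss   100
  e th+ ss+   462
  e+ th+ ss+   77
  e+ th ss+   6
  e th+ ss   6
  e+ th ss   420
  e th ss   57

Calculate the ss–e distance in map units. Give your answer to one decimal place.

12.2 map units

The two rarest classes, e th+ ss and e+ th ss+, are the double crossovers. Comparing them with the parentals, only the ss allele has switched, so ss is the middle locus and the order is th – ss – e.
Crossovers in the ss–e interval produce the single-crossover classes e+ th+ ss+ and e th ss (77 + 57 = 134) plus the double crossovers (12).
RF(ss–e) = (134 + 12) / 1200 = 146/1200 = 0.1217 → 12.2 map units.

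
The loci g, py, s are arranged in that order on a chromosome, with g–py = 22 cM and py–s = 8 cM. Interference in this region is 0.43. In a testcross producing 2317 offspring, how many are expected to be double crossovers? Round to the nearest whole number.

23

Map distances give recombination frequencies of 0.220 and 0.080 for the two intervals.
With interference 0.43 (so coincidence = 0.57), expected double-crossover frequency = 0.220 × 0.080 × 0.57 = 0.01003.
Expected number = 0.01003 × 2317 = 23.24 ≈ 23.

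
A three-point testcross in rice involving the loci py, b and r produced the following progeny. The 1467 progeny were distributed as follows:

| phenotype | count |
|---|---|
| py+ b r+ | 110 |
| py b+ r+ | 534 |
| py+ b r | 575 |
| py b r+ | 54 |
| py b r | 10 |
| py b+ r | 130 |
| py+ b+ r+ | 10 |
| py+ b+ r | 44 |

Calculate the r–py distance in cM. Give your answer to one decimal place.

17.7 cM

The two most frequent reciprocal classes, py+ b r and py b+ r+, are the parental types, so the F1 was py+ b r / py b+ r+.
The two rarest classes, py b r and py+ b+ r+, are the double crossovers. Comparing them with the parentals, only the py allele has switched, so py is the middle locus and the order is r – py – b.
Crossovers in the r–py interval produce the single-crossover classes py+ b r+ and py b+ r (110 + 130 = 240) plus the double crossovers (20).
RF(r–py) = (240 + 20) / 1467 = 260/1467 = 0.1772 → 17.7 cM.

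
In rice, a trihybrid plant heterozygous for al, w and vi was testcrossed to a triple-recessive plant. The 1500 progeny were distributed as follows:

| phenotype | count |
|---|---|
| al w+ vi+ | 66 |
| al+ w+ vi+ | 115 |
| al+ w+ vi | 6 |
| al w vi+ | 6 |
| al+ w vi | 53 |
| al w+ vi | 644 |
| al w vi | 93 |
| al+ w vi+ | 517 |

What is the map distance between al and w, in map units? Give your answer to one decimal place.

14.7 map units

The two most frequent reciprocal classes, al w+ vi and al+ w vi+, are the parental types, so the F1 was al w+ vi / al+ w vi+.
The two rarest classes, al+ w+ vi and al w vi+, are the double crossovers. Comparing them with the parentals, only the al allele has switched, so al is the middle locus and the order is w – al – vi.
Crossovers in the w–al interval produce the single-crossover classes al w vi and al+ w+ vi+ (93 + 115 = 208) plus the double crossovers (12).
RF(w–al) = (208 + 12) / 1500 = 220/1500 = 0.1467 → 14.7 map units.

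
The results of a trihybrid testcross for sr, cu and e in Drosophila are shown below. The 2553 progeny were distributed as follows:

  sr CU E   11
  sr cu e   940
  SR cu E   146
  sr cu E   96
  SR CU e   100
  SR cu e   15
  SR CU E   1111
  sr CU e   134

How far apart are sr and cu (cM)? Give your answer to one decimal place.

12.0 cM

The two most frequent reciprocal classes, SR CU E and sr cu e, are the parental types, so the F1 was SR CU E / sr cu e.
The two rarest classes, sr CU E and SR cu e, are the double crossovers. Comparing them with the parentals, only the sr allele has switched, so sr is the middle locus and the order is e – sr – cu.
Crossovers in the sr–cu interval produce the single-crossover classes SR cu E and sr CU e (146 + 134 = 280) plus the double crossovers (26).
RF(sr–cu) = (280 + 26) / 2553 = 306/2553 = 0.1199 → 12.0 cM.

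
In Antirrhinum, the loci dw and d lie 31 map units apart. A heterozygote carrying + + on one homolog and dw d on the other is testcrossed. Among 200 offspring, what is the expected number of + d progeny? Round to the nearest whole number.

31

A map distance of 31 map units corresponds to a recombination frequency of 0.310.
The F1 is + + / dw d, so + d is a recombinant gamete class with expected frequency r/2 = 0.310/2 = 0.1550.
Expected number = 0.1550 × 200 = 31.00 ≈ 31.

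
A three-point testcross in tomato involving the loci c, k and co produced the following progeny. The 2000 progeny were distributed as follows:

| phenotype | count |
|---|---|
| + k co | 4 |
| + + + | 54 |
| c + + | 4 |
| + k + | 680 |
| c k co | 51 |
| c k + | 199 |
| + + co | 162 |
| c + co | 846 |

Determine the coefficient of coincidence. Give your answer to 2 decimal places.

The two most frequent reciprocal classes, c + co and + k +, are the parental types, so the F1 was c + co / + k +.
The two rarest classes, c + + and + k co, are the double crossovers. Comparing them with the parentals, only the co allele has switched, so co is the middle locus and the order is c – co – k.
c–co: (361 + 8)/2000 = 0.1845; co–k: (105 + 8)/2000 = 0.0565.
Expected DCO frequency = 0.1845 × 0.0565 ≈ 0.01042; observed = 8/2000 ≈ 0.00400.
Coefficient of coincidence = 0.00400/0.01042 ≈ 0.38.

0.38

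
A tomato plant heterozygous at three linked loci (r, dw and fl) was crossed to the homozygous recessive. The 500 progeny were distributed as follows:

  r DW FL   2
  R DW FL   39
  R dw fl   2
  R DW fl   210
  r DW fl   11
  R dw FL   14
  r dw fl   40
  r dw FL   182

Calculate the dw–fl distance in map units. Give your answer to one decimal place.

The two most frequent reciprocal classes, r dw FL and R DW fl, are the parental types, so the F1 was r dw FL / R DW fl.
The two rarest classes, r DW FL and R dw fl, are the double crossovers. Comparing them with the parentals, only the dw allele has switched, so dw is the middle locus and the order is r – dw – fl.
Crossovers in the dw–fl interval produce the single-crossover classes r dw fl and R DW FL (40 + 39 = 79) plus the double crossovers (4).
RF(dw–fl) = (79 + 4) / 500 = 83/500 = 0.1660 → 16.6 map units.

16.6 map units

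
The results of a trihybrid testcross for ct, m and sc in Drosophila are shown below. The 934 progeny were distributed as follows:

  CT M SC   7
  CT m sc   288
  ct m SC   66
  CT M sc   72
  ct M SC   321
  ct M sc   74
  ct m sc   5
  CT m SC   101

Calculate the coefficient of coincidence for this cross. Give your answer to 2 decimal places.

0.40

The two most frequent reciprocal classes, CT m sc and ct M SC, are the parental types, so the F1 was CT m sc / ct M SC.
The two rarest classes, ct m sc and CT M SC, are the double crossovers. Comparing them with the parentals, only the ct allele has switched, so ct is the middle locus and the order is sc – ct – m.
sc–ct: (175 + 12)/934 = 0.2002; ct–m: (138 + 12)/934 = 0.1606.
Expected DCO frequency = 0.2002 × 0.1606 ≈ 0.03215; observed = 12/934 ≈ 0.01285.
Coefficient of coincidence = 0.01285/0.03215 ≈ 0.40.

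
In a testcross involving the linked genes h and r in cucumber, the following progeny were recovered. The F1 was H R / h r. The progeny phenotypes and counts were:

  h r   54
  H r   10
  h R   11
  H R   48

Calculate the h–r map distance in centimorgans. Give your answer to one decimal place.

17.1 centimorgans

The recombinant classes are H r and h R: 10 + 11 = 21.
Recombination frequency = 21/123 = 0.1707 ≈ 17.1%, i.e. 17.1 centimorgans.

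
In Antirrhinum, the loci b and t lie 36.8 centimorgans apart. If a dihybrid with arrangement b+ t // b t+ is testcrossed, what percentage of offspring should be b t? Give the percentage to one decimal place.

A map distance of 36.8 centimorgans corresponds to a recombination frequency of 0.368.
The F1 is b+ t / b t+, so b t is a recombinant gamete class with expected frequency r/2 = 0.368/2 = 0.1840.
That is 0.1840 = 18.4% of the progeny.

18.4%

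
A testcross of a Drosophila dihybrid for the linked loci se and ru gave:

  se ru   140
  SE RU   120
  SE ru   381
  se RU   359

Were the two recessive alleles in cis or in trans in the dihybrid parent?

The two most frequent classes are SE ru (381) and se RU (359); these are the parental (non-recombinant) types.
So the F1 carried SE ru on one chromosome and se RU on the other — the recessive alleles are on opposite chromosomes (trans / repulsion).

trans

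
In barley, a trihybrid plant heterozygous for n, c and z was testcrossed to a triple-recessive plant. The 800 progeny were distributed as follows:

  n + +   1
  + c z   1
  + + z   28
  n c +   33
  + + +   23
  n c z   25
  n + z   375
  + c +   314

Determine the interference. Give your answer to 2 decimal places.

0.49

The two most frequent reciprocal classes, n + z and + c +, are the parental types, so the F1 was n + z / + c +.
The two rarest classes, n + + and + c z, are the double crossovers. Comparing them with the parentals, only the z allele has switched, so z is the middle locus and the order is c – z – n.
c–z: (48 + 2)/800 = 0.0625; z–n: (61 + 2)/800 = 0.0788.
Expected DCO frequency = 0.0625 × 0.0788 ≈ 0.00492; observed = 2/800 ≈ 0.00250.
Coefficient of coincidence = 0.00250/0.00492 ≈ 0.51; interference = 1 − 0.51 = 0.49.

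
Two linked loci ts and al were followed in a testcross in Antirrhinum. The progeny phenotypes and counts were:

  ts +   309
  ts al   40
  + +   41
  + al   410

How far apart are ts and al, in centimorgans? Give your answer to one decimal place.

The two most frequent classes, + al (410) and ts + (309), are the parental types, so the F1 was + al / ts +.
The recombinant classes are + + and ts al: 41 + 40 = 81.
Recombination frequency = 81/800 = 0.1013 ≈ 10.1%, i.e. 10.1 centimorgans.

10.1 centimorgans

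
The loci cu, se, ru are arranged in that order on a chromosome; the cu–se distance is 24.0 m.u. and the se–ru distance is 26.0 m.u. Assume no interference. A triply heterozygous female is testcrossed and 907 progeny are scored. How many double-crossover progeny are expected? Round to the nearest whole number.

57

Map distances give recombination frequencies of 0.240 and 0.260 for the two intervals.
With no interference, expected double-crossover frequency = 0.240 × 0.260 = 0.06240.
Expected number = 0.06240 × 907 = 56.60 ≈ 57.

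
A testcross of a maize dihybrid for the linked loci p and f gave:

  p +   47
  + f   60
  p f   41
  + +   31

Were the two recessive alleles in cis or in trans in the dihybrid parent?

The two most frequent classes are + f (60) and p + (47); these are the parental (non-recombinant) types.
So the F1 carried + f on one chromosome and p + on the other — the recessive alleles are on opposite chromosomes (trans / repulsion).

trans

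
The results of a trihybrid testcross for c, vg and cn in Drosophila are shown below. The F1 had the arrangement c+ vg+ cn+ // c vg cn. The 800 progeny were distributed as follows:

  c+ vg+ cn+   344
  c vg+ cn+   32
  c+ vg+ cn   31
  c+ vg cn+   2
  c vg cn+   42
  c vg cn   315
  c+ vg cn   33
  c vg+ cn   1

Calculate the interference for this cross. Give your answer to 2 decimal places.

The two rarest classes, c+ vg cn+ and c vg+ cn, are the double crossovers. Comparing them with the parentals, only the vg allele has switched, so vg is the middle locus and the order is cn – vg – c.
cn–vg: (73 + 3)/800 = 0.0950; vg–c: (65 + 3)/800 = 0.0850.
Expected DCO frequency = 0.0950 × 0.0850 ≈ 0.00808; observed = 3/800 ≈ 0.00375.
Coefficient of coincidence = 0.00375/0.00808 ≈ 0.46; interference = 1 − 0.46 = 0.54.

0.54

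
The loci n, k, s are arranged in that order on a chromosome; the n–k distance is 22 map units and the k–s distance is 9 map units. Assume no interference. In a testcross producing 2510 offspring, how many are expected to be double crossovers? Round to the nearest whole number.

50

Map distances give recombination frequencies of 0.220 and 0.090 for the two intervals.
With no interference, expected double-crossover frequency = 0.220 × 0.090 = 0.01980.
Expected number = 0.01980 × 2510 = 49.70 ≈ 50.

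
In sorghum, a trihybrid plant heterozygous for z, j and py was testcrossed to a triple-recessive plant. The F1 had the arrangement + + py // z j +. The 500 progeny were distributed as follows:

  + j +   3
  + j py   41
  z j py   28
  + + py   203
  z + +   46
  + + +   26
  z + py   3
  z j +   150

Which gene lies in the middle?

The two rarest classes, z + py and + j +, are the double crossovers. Comparing them with the parentals, only the z allele has switched, so z is the middle locus and the order is py – z – j.

z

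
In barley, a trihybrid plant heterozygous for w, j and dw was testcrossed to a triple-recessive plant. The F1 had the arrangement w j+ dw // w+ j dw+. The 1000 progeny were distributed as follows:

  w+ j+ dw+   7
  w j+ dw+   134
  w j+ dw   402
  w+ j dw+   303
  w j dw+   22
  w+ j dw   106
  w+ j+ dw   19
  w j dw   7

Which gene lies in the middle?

j

The two rarest classes, w j dw and w+ j+ dw+, are the double crossovers. Comparing them with the parentals, only the j allele has switched, so j is the middle locus and the order is w – j – dw.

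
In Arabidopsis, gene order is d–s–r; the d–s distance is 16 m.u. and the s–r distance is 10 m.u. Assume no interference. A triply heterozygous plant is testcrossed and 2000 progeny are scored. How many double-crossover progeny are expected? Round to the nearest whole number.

32

Map distances give recombination frequencies of 0.160 and 0.100 for the two intervals.
With no interference, expected double-crossover frequency = 0.160 × 0.100 = 0.01600.
Expected number = 0.01600 × 2000 = 32.00 ≈ 32.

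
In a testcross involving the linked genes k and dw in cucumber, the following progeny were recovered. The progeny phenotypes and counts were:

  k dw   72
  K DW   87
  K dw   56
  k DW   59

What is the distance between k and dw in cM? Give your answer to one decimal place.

The two most frequent classes, K DW (87) and k dw (72), are the parental types, so the F1 was K DW / k dw.
The recombinant classes are K dw and k DW: 56 + 59 = 115.
Recombination frequency = 115/274 = 0.4197 ≈ 42.0%, i.e. 42.0 cM.

42.0 cM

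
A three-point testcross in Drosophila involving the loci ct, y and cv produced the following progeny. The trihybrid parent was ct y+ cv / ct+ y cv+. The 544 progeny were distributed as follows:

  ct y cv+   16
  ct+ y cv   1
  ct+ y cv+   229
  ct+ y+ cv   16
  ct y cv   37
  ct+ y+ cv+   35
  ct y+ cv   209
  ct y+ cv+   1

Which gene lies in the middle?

cv

The two rarest classes, ct y+ cv+ and ct+ y cv, are the double crossovers. Comparing them with the parentals, only the cv allele has switched, so cv is the middle locus and the order is y – cv – ct.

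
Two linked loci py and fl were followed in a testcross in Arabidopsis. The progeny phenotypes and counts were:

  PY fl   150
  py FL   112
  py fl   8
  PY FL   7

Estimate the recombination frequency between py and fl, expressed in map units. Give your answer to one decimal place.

The two most frequent classes, PY fl (150) and py FL (112), are the parental types, so the F1 was PY fl / py FL.
The recombinant classes are PY FL and py fl: 7 + 8 = 15.
Recombination frequency = 15/277 = 0.0542 ≈ 5.4%, i.e. 5.4 map units.

5.4 map units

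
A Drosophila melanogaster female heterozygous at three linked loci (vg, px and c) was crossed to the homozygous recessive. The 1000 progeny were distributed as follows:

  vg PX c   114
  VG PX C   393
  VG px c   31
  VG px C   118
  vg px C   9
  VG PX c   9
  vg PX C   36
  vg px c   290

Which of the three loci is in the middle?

c

The two most frequent reciprocal classes, vg px c and VG PX C, are the parental types, so the F1 was vg px c / VG PX C.
The two rarest classes, vg px C and VG PX c, are the double crossovers. Comparing them with the parentals, only the c allele has switched, so c is the middle locus and the order is vg – c – px.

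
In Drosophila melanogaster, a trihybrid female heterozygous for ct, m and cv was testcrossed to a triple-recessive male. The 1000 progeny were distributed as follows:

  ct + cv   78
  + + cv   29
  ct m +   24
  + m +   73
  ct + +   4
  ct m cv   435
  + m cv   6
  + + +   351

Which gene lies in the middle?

The two most frequent reciprocal classes, ct m cv and + + +, are the parental types, so the F1 was ct m cv / + + +.
The two rarest classes, + m cv and ct + +, are the double crossovers. Comparing them with the parentals, only the ct allele has switched, so ct is the middle locus and the order is m – ct – cv.

ct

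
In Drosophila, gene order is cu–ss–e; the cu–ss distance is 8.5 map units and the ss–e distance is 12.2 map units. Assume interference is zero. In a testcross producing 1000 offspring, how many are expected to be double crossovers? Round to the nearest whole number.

10

Map distances give recombination frequencies of 0.085 and 0.122 for the two intervals.
With no interference, expected double-crossover frequency = 0.085 × 0.122 = 0.01037.
Expected number = 0.01037 × 1000 = 10.37 ≈ 10.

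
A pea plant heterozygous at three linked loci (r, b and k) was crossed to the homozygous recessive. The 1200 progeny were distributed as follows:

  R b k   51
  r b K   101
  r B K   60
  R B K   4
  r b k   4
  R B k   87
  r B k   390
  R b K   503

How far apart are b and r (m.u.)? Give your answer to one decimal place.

The two most frequent reciprocal classes, r B k and R b K, are the parental types, so the F1 was r B k / R b K.
The two rarest classes, r b k and R B K, are the double crossovers. Comparing them with the parentals, only the b allele has switched, so b is the middle locus and the order is k – b – r.
Crossovers in the b–r interval produce the single-crossover classes R B k and r b K (87 + 101 = 188) plus the double crossovers (8).
RF(b–r) = (188 + 8) / 1200 = 196/1200 = 0.1633 → 16.3 m.u.

16.3 m.u.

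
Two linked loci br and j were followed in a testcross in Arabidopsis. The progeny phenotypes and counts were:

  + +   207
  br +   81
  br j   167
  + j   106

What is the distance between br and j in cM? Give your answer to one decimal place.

33.3 cM

The two most frequent classes, + + (207) and br j (167), are the parental types, so the F1 was + + / br j.
The recombinant classes are + j and br +: 106 + 81 = 187.
Recombination frequency = 187/561 = 0.3333 ≈ 33.3%, i.e. 33.3 cM.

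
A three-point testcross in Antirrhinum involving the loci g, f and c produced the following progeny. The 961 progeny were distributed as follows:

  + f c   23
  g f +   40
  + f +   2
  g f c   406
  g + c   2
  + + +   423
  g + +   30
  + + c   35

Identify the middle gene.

The two most frequent reciprocal classes, + + + and g f c, are the parental types, so the F1 was + + + / g f c.
The two rarest classes, + f + and g + c, are the double crossovers. Comparing them with the parentals, only the f allele has switched, so f is the middle locus and the order is c – f – g.

f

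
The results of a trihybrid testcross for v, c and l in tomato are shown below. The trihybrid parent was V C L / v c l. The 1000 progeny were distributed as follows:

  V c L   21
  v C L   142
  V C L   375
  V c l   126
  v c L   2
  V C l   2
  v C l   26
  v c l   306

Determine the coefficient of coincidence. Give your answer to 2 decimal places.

0.29

The two rarest classes, V C l and v c L, are the double crossovers. Comparing them with the parentals, only the l allele has switched, so l is the middle locus and the order is v – l – c.
v–l: (268 + 4)/1000 = 0.2720; l–c: (47 + 4)/1000 = 0.0510.
Expected DCO frequency = 0.2720 × 0.0510 ≈ 0.01387; observed = 4/1000 ≈ 0.00400.
Coefficient of coincidence = 0.00400/0.01387 ≈ 0.29.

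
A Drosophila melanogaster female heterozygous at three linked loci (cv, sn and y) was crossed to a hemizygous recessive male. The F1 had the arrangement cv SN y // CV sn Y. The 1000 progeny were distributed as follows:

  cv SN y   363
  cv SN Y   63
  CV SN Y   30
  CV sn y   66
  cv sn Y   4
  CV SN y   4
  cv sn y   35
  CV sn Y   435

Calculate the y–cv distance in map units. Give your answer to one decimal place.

13.7 map units

The two rarest classes, CV SN y and cv sn Y, are the double crossovers. Comparing them with the parentals, only the cv allele has switched, so cv is the middle locus and the order is sn – cv – y.
Crossovers in the cv–y interval produce the single-crossover classes cv SN Y and CV sn y (63 + 66 = 129) plus the double crossovers (8).
RF(cv–y) = (129 + 8) / 1000 = 137/1000 = 0.1370 → 13.7 map units.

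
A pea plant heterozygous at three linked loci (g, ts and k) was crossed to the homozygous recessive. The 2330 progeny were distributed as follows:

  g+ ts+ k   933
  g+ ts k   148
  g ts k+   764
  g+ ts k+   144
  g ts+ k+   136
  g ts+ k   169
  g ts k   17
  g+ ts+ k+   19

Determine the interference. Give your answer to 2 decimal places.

0.25

The two most frequent reciprocal classes, g+ ts+ k and g ts k+, are the parental types, so the F1 was g+ ts+ k / g ts k+.
The two rarest classes, g+ ts+ k+ and g ts k, are the double crossovers. Comparing them with the parentals, only the k allele has switched, so k is the middle locus and the order is g – k – ts.
g–k: (313 + 36)/2330 = 0.1498; k–ts: (284 + 36)/2330 = 0.1373.
Expected DCO frequency = 0.1498 × 0.1373 ≈ 0.02057; observed = 36/2330 ≈ 0.01545.
Coefficient of coincidence = 0.01545/0.02057 ≈ 0.75; interference = 1 − 0.75 = 0.25.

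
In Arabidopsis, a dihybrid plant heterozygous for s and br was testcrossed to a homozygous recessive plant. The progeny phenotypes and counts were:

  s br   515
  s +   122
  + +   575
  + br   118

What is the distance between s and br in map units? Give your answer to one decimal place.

18.0 map units

The two most frequent classes, + + (575) and s br (515), are the parental types, so the F1 was + + / s br.
The recombinant classes are + br and s +: 118 + 122 = 240.
Recombination frequency = 240/1330 = 0.1805 ≈ 18.0%, i.e. 18.0 map units.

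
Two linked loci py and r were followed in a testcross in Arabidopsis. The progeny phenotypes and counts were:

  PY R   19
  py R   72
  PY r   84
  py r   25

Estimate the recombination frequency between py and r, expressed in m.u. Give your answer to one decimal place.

22.0 m.u.

The two most frequent classes, PY r (84) and py R (72), are the parental types, so the F1 was PY r / py R.
The recombinant classes are PY R and py r: 19 + 25 = 44.
Recombination frequency = 44/200 = 0.2200 ≈ 22.0%, i.e. 22.0 m.u.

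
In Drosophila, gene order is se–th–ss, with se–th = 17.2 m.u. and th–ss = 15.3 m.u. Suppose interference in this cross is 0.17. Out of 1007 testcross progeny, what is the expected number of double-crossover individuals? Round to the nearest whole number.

22

Map distances give recombination frequencies of 0.172 and 0.153 for the two intervals.
With interference 0.17 (so coincidence = 0.83), expected double-crossover frequency = 0.172 × 0.153 × 0.83 = 0.02184.
Expected number = 0.02184 × 1007 = 22.00 ≈ 22.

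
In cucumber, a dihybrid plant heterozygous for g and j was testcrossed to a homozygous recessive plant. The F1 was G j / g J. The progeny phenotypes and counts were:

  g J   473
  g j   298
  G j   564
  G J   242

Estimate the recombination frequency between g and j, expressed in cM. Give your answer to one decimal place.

34.2 cM

The recombinant classes are G J and g j: 242 + 298 = 540.
Recombination frequency = 540/1577 = 0.3424 ≈ 34.2%, i.e. 34.2 cM.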